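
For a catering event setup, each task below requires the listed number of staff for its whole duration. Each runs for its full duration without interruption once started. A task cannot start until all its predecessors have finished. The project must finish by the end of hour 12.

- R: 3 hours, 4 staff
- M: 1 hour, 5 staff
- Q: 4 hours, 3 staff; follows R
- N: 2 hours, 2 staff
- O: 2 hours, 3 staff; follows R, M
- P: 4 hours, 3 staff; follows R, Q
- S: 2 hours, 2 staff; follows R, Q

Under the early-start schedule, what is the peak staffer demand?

11

Early-start schedule: R@1, M@1, Q@4, N@1, O@4, P@8, S@8.
Load per hour: hour 1: 11, hour 2: 6, hour 3: 4, hour 4: 6, hour 5: 6, hour 6: 3, hour 7: 3, hour 8: 5, hour 9: 5, hour 10: 3, hour 11: 3, hour 12: 0.
Peak is 11.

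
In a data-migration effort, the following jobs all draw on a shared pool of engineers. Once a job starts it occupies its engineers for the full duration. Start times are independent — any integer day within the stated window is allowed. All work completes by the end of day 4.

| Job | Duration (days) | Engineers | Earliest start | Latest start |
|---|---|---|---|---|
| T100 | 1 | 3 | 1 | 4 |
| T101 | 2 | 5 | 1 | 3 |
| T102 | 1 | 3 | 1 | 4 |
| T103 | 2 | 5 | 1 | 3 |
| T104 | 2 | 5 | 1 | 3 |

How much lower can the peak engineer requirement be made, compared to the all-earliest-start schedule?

11

Early-start peak: d1:21  d2:15  d3:0  d4:0 ⇒ 21.
Leveled (T100@1, T101@1, T102@2, T103@3, T104@3): d1:8  d2:8  d3:10  d4:10 ⇒ 10.
Reduction 21 − 10 = 11.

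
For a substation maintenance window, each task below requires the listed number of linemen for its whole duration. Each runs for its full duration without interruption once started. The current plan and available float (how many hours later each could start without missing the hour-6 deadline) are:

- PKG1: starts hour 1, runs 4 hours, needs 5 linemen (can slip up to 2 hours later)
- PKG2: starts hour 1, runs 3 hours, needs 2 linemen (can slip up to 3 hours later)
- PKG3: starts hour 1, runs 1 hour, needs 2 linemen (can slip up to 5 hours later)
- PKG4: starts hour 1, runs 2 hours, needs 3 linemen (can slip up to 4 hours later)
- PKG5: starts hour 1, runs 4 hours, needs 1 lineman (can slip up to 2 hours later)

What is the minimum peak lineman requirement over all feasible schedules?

8

Early-start (PKG1@1, PKG2@1, PKG3@1, PKG4@1, PKG5@1) gives peak 13: h1:13  h2:11  h3:8  h4:6  h5:0  h6:0.
Shift PKG3→4, PKG4→5.
Schedule PKG1@1, PKG2@1, PKG3@4, PKG4@5, PKG5@1: h1:8  h2:8  h3:8  h4:8  h5:3  h6:3 — peak 8.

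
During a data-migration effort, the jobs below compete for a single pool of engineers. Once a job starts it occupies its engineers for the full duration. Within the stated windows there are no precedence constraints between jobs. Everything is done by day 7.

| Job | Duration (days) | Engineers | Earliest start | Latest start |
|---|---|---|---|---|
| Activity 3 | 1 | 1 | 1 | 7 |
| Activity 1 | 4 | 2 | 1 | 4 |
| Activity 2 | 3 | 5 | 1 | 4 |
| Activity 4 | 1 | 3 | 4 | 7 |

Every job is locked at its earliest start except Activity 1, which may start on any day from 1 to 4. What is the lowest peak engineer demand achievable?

Activity 1@1: d1:8  d2:7  d3:7  d4:5  d5:0  d6:0  d7:0 → peak 8
Activity 1@2: d1:6  d2:7  d3:7  d4:5  d5:2  d6:0  d7:0 → peak 7
Activity 1@3: d1:6  d2:5  d3:7  d4:5  d5:2  d6:2  d7:0 → peak 7
Activity 1@4: d1:6  d2:5  d3:5  d4:5  d5:2  d6:2  d7:2 → peak 6
Best is Activity 1@4, peak 6.

6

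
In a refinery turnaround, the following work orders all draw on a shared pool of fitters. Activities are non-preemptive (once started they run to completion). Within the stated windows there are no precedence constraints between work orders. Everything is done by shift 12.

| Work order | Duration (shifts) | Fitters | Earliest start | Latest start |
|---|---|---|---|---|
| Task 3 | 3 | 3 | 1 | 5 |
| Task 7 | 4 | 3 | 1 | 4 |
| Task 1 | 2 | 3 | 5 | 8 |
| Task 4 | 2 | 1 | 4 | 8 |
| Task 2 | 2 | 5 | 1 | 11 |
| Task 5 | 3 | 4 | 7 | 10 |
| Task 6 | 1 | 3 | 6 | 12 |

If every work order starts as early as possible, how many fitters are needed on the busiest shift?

Early-start schedule: Task 3@1, Task 7@1, Task 1@5, Task 4@4, Task 2@1, Task 5@7, Task 6@6.
Load per shift: shift 1: 11, shift 2: 11, shift 3: 6, shift 4: 4, shift 5: 4, shift 6: 6, shift 7: 4, shift 8: 4, shift 9: 4, shift 10: 0, shift 11: 0, shift 12: 0.
Peak is 11.

11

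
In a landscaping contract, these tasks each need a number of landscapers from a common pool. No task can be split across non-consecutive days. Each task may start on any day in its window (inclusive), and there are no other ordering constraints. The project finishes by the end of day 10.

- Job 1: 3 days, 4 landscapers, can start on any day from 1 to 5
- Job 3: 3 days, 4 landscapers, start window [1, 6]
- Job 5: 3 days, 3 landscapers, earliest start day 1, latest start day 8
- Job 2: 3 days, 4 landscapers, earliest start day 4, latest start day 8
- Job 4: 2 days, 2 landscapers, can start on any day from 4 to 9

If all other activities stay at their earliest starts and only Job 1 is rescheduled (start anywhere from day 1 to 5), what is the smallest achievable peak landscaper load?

Job 1@1: d1:11  d2:11  d3:11  d4:6  d5:6  d6:4  d7:0  d8:0  d9:0  d10:0 → peak 11
Job 1@2: d1:7  d2:11  d3:11  d4:10  d5:6  d6:4  d7:0  d8:0  d9:0  d10:0 → peak 11
Job 1@3: d1:7  d2:7  d3:11  d4:10  d5:10  d6:4  d7:0  d8:0  d9:0  d10:0 → peak 11
Job 1@4: d1:7  d2:7  d3:7  d4:10  d5:10  d6:8  d7:0  d8:0  d9:0  d10:0 → peak 10
Job 1@5: d1:7  d2:7  d3:7  d4:6  d5:10  d6:8  d7:4  d8:0  d9:0  d10:0 → peak 10
Best is Job 1@4, peak 10.

10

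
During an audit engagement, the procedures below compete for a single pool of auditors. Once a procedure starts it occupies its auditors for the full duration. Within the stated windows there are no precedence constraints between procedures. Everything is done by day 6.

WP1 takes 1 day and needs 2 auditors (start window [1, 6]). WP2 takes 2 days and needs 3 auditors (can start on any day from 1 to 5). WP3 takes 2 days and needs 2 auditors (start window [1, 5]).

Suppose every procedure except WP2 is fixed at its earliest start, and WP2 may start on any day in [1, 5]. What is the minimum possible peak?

4

WP2@1: d1:7  d2:5  d3:0  d4:0  d5:0  d6:0 → peak 7
WP2@2: d1:4  d2:5  d3:3  d4:0  d5:0  d6:0 → peak 5
WP2@3: d1:4  d2:2  d3:3  d4:3  d5:0  d6:0 → peak 4
WP2@4: d1:4  d2:2  d3:0  d4:3  d5:3  d6:0 → peak 4
WP2@5: d1:4  d2:2  d3:0  d4:0  d5:3  d6:3 → peak 4
Best is WP2@3, peak 4.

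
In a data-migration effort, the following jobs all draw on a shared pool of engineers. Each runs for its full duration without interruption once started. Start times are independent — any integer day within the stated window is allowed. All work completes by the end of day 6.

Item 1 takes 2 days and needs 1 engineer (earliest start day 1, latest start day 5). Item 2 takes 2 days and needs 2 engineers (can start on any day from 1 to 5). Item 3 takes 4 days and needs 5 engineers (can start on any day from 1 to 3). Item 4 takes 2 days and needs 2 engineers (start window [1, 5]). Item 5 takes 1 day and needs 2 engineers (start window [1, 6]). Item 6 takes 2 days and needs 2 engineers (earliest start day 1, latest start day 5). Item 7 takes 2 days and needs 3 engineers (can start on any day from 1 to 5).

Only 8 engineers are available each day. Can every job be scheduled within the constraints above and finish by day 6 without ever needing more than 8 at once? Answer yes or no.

yes

Schedule Item 1@1, Item 2@1, Item 3@1, Item 4@3, Item 5@5, Item 6@5, Item 7@5: d1:8  d2:8  d3:7  d4:7  d5:7  d6:5 — peak 8 ≤ 8.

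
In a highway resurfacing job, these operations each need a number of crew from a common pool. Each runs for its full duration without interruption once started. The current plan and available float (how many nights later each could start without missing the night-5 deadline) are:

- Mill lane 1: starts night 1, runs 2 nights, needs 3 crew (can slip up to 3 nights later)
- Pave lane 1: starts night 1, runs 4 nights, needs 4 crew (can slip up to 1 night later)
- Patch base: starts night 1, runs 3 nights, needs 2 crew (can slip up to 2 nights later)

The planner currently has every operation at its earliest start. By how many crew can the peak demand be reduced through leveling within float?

2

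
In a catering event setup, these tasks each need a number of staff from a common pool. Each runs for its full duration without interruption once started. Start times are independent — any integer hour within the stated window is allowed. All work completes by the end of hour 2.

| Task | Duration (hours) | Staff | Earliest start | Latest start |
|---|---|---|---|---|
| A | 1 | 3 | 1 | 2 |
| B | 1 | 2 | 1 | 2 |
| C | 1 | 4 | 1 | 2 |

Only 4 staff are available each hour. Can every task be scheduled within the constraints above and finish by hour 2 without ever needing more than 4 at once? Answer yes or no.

no

Total staffer-hours = 9; over 2 hours the average is 9/2 > 4, so some hour must exceed 4.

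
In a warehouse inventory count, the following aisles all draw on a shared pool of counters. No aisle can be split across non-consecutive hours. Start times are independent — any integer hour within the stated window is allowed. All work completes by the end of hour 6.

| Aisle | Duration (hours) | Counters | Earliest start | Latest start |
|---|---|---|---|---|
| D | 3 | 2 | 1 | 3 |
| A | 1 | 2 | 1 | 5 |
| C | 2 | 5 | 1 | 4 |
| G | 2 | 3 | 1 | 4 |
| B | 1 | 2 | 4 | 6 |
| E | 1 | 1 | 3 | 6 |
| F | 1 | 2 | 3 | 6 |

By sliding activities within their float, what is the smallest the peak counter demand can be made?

5

Early-start (D@1, A@1, C@1, G@1, B@4, E@3, F@3) gives peak 12: h1:12  h2:10  h3:5  h4:2  h5:0  h6:0.
Shift C→4, G→2, B→6, E→6, F→6.
Schedule D@1, A@1, C@4, G@2, B@6, E@6, F@6: h1:4  h2:5  h3:5  h4:5  h5:5  h6:5 — peak 5.
Total counter-hours = 29 over 6 hours ⇒ peak ≥ ⌈29/6⌉ = 5, so 5 is optimal.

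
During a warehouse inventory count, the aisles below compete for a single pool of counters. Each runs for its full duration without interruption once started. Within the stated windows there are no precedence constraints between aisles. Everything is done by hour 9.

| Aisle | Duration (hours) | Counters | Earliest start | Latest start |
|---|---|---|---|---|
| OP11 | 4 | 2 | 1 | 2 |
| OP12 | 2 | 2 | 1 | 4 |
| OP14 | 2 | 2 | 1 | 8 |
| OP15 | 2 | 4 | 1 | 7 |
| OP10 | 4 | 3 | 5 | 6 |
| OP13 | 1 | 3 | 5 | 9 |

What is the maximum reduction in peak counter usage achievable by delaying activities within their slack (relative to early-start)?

Early-start peak: h1:10  h2:10  h3:2  h4:2  h5:6  h6:3  h7:3  h8:3  h9:0 ⇒ 10.
Leveled (OP11@1, OP12@1, OP14@1, OP15@3, OP10@5, OP13@5): h1:6  h2:6  h3:6  h4:6  h5:6  h6:3  h7:3  h8:3  h9:0 ⇒ 6.
Reduction 10 − 6 = 4.

4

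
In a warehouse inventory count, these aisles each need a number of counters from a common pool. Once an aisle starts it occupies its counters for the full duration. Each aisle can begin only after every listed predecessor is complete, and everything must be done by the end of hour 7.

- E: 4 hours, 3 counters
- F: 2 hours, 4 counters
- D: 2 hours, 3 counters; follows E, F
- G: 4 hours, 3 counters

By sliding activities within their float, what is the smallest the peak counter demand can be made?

Early-start (E@1, F@1, D@5, G@1) gives peak 10: h1:10  h2:10  h3:6  h4:6  h5:3  h6:3  h7:0.
Shift G→3.
Schedule E@1, F@1, D@5, G@3: h1:7  h2:7  h3:6  h4:6  h5:6  h6:6  h7:0 — peak 7.

7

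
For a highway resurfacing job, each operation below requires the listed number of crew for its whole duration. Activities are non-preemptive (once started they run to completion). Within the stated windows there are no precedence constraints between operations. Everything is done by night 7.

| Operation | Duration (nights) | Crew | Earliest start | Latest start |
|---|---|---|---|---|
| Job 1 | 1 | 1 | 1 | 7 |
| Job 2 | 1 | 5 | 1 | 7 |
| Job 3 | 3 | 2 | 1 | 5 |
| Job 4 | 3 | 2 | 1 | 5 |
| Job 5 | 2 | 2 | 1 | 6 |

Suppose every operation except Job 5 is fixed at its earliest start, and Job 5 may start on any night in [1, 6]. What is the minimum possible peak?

10

Job 5@1: n1:12  n2:6  n3:4  n4:0  n5:0  n6:0  n7:0 → peak 12
Job 5@2: n1:10  n2:6  n3:6  n4:0  n5:0  n6:0  n7:0 → peak 10
Job 5@3: n1:10  n2:4  n3:6  n4:2  n5:0  n6:0  n7:0 → peak 10
Job 5@4: n1:10  n2:4  n3:4  n4:2  n5:2  n6:0  n7:0 → peak 10
Job 5@5: n1:10  n2:4  n3:4  n4:0  n5:2  n6:2  n7:0 → peak 10
Job 5@6: n1:10  n2:4  n3:4  n4:0  n5:0  n6:2  n7:2 → peak 10
Best is Job 5@2, peak 10.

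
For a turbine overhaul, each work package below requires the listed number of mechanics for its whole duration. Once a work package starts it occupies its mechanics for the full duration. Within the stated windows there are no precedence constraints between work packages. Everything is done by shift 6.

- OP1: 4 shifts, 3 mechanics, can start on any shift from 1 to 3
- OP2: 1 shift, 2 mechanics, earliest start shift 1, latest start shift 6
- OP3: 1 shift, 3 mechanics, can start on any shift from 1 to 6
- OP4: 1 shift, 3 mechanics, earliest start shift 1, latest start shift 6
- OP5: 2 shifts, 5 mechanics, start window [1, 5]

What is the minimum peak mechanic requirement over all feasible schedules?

6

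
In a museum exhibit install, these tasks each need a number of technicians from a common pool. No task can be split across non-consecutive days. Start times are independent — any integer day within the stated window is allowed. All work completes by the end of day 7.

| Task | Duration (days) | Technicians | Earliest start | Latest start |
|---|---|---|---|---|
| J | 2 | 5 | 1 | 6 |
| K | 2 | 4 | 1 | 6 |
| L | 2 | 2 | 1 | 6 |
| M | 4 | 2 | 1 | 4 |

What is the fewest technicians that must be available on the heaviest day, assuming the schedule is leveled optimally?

6

Early-start (J@1, K@1, L@1, M@1) gives peak 13: d1:13  d2:13  d3:2  d4:2  d5:0  d6:0  d7:0.
Shift K→3, L→5, M→3.
Schedule J@1, K@3, L@5, M@3: d1:5  d2:5  d3:6  d4:6  d5:4  d6:4  d7:0 — peak 6.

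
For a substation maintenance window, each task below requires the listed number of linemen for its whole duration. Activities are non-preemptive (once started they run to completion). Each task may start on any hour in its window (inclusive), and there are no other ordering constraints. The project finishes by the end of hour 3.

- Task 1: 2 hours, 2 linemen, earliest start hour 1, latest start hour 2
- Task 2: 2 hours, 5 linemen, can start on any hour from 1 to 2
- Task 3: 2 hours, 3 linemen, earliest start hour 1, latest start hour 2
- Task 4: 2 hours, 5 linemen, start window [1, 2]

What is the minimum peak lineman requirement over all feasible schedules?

Schedule Task 1@1, Task 2@1, Task 3@1, Task 4@1: h1:15  h2:15  h3:0 — peak 15.
No arrangement of the 16 feasible schedules does better.

15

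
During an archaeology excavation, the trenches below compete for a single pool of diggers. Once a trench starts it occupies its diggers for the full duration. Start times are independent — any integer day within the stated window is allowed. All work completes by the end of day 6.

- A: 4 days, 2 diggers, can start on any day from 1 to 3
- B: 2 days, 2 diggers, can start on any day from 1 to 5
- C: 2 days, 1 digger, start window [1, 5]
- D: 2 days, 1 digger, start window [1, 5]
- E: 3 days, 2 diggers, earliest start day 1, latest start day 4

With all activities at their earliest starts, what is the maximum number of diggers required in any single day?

8

Early-start schedule: A@1, B@1, C@1, D@1, E@1.
Load per day: day 1: 8, day 2: 8, day 3: 4, day 4: 2, day 5: 0, day 6: 0.
Peak is 8.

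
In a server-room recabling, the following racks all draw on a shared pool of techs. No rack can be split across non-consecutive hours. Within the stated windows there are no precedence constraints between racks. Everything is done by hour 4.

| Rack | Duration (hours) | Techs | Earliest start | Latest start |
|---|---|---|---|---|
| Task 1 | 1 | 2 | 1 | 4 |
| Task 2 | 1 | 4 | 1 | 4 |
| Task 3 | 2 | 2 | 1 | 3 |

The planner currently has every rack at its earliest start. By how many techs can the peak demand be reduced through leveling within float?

4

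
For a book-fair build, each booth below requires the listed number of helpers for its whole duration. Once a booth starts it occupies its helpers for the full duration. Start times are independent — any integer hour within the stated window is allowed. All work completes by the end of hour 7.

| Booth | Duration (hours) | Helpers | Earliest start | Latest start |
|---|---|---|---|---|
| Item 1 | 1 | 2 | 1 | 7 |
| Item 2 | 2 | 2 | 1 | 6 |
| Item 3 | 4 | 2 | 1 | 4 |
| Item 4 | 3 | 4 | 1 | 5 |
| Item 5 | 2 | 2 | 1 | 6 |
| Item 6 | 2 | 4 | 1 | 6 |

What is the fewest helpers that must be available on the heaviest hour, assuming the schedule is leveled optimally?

6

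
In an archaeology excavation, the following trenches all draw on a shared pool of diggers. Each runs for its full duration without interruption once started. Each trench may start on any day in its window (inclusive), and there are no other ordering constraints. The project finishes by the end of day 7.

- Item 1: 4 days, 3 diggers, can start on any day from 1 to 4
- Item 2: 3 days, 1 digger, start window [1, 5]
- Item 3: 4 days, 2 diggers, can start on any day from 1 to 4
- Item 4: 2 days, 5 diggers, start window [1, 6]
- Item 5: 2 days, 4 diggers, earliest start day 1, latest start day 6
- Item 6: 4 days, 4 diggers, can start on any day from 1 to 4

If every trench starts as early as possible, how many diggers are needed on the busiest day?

19

Early-start schedule: Item 1@1, Item 2@1, Item 3@1, Item 4@1, Item 5@1, Item 6@1.
Load per day: day 1: 19, day 2: 19, day 3: 10, day 4: 9, day 5: 0, day 6: 0, day 7: 0.
Peak is 19.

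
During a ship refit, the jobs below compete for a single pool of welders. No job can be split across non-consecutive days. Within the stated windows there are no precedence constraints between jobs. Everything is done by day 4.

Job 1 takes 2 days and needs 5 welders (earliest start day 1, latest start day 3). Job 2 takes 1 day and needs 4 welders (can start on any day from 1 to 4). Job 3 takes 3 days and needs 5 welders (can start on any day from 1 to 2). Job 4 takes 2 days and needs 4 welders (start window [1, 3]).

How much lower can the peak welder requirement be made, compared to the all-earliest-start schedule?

Early-start peak: d1:18  d2:14  d3:5  d4:0 ⇒ 18.
Leveled (Job 1@1, Job 2@1, Job 3@2, Job 4@3): d1:9  d2:10  d3:9  d4:9 ⇒ 10.
Reduction 18 − 10 = 8.

8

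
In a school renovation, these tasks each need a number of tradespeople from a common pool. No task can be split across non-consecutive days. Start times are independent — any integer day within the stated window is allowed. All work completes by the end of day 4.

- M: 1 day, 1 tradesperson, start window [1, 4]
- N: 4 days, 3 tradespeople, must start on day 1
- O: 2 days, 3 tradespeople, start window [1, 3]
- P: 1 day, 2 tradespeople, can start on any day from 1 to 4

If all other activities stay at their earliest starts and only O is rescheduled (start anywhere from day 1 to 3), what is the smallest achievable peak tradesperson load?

O@1: d1:9  d2:6  d3:3  d4:3 → peak 9
O@2: d1:6  d2:6  d3:6  d4:3 → peak 6
O@3: d1:6  d2:3  d3:6  d4:6 → peak 6
Best is O@2, peak 6.

6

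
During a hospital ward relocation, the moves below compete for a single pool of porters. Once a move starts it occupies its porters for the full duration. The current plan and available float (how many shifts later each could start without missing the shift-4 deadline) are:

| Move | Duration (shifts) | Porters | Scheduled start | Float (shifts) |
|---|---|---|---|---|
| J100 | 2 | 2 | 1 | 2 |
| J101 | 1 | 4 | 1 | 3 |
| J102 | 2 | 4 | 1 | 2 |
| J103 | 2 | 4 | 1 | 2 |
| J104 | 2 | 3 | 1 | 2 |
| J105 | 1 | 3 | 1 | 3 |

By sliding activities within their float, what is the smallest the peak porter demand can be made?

9

Early-start (J100@1, J101@1, J102@1, J103@1, J104@1, J105@1) gives peak 20: s1:20  s2:13  s3:0  s4:0.
Shift J102→2, J103→3, J105→4.
Schedule J100@1, J101@1, J102@2, J103@3, J104@1, J105@4: s1:9  s2:9  s3:8  s4:7 — peak 9.
Total porter-shifts = 33 over 4 shifts ⇒ peak ≥ ⌈33/4⌉ = 9, so 9 is optimal.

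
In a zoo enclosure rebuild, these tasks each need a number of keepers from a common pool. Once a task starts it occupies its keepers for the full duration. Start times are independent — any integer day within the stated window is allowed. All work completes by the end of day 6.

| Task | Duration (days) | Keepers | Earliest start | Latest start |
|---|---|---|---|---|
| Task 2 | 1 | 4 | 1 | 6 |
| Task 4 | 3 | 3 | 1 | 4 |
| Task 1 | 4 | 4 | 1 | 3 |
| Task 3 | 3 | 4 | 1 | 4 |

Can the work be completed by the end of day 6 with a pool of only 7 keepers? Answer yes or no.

The minimum achievable peak is 8; 7 < 8, so no feasible schedule stays within the cap.

no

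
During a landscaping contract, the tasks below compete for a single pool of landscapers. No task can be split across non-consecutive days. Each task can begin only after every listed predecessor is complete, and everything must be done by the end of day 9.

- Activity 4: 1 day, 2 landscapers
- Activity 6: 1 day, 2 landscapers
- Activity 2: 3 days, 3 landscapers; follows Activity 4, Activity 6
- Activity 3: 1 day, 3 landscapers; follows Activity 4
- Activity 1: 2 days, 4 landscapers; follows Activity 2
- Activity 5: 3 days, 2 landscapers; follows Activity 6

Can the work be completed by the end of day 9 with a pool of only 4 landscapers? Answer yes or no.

no

The minimum achievable peak is 5; 4 < 5, so no feasible schedule stays within the cap.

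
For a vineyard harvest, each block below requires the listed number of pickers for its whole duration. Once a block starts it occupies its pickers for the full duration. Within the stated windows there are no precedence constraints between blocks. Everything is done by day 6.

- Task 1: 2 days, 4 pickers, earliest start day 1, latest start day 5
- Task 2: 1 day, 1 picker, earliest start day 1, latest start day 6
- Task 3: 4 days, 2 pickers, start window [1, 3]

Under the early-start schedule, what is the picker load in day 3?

2

At early start, day 3 has: Task 3.
Demand: 2 = 2.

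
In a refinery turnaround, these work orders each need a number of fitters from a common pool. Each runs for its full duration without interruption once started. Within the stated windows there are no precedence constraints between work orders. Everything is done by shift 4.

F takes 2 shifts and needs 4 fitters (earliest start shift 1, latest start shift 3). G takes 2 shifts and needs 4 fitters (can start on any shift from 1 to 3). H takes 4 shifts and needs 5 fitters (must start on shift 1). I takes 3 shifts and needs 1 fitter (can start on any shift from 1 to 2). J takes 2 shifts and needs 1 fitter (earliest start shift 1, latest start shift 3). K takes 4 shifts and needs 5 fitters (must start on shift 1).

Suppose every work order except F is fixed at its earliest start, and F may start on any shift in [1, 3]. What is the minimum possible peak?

F@1: s1:20  s2:20  s3:11  s4:10 → peak 20
F@2: s1:16  s2:20  s3:15  s4:10 → peak 20
F@3: s1:16  s2:16  s3:15  s4:14 → peak 16
Best is F@3, peak 16.

16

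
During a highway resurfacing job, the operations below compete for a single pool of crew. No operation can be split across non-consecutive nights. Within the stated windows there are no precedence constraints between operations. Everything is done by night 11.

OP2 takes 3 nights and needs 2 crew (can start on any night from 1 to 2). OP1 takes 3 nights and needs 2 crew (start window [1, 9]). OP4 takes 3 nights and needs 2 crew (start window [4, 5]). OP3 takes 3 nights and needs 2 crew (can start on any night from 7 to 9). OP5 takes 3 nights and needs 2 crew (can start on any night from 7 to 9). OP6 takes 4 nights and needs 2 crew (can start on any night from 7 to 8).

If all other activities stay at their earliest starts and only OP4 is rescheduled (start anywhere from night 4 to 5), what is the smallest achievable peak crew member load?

6

OP4@4: n1:4  n2:4  n3:4  n4:2  n5:2  n6:2  n7:6  n8:6  n9:6  n10:2  n11:0 → peak 6
OP4@5: n1:4  n2:4  n3:4  n4:0  n5:2  n6:2  n7:8  n8:6  n9:6  n10:2  n11:0 → peak 8
Best is OP4@4, peak 6.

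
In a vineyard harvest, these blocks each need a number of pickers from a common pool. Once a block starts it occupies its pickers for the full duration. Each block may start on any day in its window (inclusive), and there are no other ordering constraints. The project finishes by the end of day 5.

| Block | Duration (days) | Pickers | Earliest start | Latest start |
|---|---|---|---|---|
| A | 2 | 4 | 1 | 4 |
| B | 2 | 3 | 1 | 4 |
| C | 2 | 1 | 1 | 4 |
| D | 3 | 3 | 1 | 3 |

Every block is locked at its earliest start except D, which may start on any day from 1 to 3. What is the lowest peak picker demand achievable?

D@1: d1:11  d2:11  d3:3  d4:0  d5:0 → peak 11
D@2: d1:8  d2:11  d3:3  d4:3  d5:0 → peak 11
D@3: d1:8  d2:8  d3:3  d4:3  d5:3 → peak 8
Best is D@3, peak 8.

8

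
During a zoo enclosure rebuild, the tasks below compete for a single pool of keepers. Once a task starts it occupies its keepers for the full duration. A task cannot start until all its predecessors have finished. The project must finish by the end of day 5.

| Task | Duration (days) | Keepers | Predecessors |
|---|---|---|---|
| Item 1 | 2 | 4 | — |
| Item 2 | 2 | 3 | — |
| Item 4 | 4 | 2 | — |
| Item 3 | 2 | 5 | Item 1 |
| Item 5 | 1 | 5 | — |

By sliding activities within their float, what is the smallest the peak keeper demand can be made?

Early-start (Item 1@1, Item 2@1, Item 4@1, Item 3@3, Item 5@1) gives peak 14: d1:14  d2:9  d3:7  d4:7  d5:0.
Shift Item 5→5.
Schedule Item 1@1, Item 2@1, Item 4@1, Item 3@3, Item 5@5: d1:9  d2:9  d3:7  d4:7  d5:5 — peak 9.

9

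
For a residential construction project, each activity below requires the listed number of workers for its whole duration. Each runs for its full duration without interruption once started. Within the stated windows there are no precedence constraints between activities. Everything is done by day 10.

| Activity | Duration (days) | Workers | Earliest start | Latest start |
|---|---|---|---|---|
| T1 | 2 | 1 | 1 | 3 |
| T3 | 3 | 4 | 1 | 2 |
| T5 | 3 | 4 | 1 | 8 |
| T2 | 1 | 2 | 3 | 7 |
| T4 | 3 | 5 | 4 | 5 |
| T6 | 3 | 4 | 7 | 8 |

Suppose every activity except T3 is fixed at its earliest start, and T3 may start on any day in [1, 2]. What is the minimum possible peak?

10

T3@1: d1:9  d2:9  d3:10  d4:5  d5:5  d6:5  d7:4  d8:4  d9:4  d10:0 → peak 10
T3@2: d1:5  d2:9  d3:10  d4:9  d5:5  d6:5  d7:4  d8:4  d9:4  d10:0 → peak 10
Best is T3@1, peak 10.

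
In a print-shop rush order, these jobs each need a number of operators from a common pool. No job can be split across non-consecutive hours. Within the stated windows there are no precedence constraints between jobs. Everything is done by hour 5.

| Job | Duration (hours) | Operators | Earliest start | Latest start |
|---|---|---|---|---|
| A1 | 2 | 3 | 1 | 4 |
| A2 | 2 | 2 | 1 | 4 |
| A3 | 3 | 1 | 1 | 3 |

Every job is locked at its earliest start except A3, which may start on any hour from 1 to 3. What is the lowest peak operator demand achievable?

A3@1: h1:6  h2:6  h3:1  h4:0  h5:0 → peak 6
A3@2: h1:5  h2:6  h3:1  h4:1  h5:0 → peak 6
A3@3: h1:5  h2:5  h3:1  h4:1  h5:1 → peak 5
Best is A3@3, peak 5.

5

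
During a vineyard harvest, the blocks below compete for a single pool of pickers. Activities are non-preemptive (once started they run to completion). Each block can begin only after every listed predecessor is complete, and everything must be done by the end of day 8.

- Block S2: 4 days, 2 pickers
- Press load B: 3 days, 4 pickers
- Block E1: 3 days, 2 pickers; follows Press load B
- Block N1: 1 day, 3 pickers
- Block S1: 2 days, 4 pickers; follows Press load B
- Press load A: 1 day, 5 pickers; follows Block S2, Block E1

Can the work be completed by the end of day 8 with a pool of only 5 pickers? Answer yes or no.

Total picker-days = 42; over 8 days the average is 42/8 > 5, so some day must exceed 5.

no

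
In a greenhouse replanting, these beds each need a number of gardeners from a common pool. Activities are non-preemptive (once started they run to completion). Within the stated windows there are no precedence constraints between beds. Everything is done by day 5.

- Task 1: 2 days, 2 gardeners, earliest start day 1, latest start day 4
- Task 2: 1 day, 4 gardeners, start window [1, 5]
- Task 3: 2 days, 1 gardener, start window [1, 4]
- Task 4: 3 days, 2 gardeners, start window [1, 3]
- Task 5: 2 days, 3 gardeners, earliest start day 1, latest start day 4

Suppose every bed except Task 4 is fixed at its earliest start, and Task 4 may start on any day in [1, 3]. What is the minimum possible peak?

10

Task 4@1: d1:12  d2:8  d3:2  d4:0  d5:0 → peak 12
Task 4@2: d1:10  d2:8  d3:2  d4:2  d5:0 → peak 10
Task 4@3: d1:10  d2:6  d3:2  d4:2  d5:2 → peak 10
Best is Task 4@2, peak 10.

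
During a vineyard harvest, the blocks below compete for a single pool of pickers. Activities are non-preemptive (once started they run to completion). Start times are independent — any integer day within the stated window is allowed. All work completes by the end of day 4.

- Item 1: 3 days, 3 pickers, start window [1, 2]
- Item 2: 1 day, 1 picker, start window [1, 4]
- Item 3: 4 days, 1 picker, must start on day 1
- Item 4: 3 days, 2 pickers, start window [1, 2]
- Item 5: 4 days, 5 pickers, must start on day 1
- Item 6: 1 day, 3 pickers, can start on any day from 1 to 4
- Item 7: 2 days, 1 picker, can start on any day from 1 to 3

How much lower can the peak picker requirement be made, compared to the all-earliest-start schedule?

Early-start peak: d1:16  d2:12  d3:11  d4:6 ⇒ 16.
Leveled (Item 1@1, Item 2@1, Item 3@1, Item 4@1, Item 5@1, Item 6@4, Item 7@2): d1:12  d2:12  d3:12  d4:9 ⇒ 12.
Reduction 16 − 12 = 4.

4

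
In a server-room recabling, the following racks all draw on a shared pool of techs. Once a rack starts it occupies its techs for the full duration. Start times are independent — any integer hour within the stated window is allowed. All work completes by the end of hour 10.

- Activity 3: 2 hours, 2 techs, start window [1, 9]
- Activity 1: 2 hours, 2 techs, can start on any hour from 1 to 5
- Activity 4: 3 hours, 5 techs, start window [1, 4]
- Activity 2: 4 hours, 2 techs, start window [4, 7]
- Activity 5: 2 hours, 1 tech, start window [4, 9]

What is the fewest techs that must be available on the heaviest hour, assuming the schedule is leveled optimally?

5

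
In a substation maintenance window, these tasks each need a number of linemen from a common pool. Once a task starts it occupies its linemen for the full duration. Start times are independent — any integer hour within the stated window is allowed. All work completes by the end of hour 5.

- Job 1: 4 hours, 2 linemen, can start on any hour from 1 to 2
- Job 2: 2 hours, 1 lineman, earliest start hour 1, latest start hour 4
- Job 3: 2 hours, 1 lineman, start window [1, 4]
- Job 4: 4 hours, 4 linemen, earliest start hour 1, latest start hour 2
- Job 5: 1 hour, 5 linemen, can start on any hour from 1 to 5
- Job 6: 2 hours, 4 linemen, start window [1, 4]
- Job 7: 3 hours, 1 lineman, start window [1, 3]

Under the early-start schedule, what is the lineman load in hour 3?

At early start, hour 3 has: Job 1, Job 4, Job 7.
Demand: 2 + 4 + 1 = 7.

7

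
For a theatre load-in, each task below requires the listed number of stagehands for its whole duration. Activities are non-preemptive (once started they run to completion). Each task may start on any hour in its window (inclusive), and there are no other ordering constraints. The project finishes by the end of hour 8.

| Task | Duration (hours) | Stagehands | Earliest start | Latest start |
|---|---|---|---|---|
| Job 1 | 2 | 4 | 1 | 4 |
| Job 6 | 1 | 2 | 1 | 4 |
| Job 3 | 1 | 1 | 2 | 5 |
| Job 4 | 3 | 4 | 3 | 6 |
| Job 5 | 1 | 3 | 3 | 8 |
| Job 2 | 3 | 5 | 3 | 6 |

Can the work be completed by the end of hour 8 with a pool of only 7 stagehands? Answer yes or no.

yes

Schedule Job 1@1, Job 6@1, Job 3@2, Job 4@3, Job 5@3, Job 2@6: h1:6  h2:5  h3:7  h4:4  h5:4  h6:5  h7:5  h8:5 — peak 7 ≤ 7.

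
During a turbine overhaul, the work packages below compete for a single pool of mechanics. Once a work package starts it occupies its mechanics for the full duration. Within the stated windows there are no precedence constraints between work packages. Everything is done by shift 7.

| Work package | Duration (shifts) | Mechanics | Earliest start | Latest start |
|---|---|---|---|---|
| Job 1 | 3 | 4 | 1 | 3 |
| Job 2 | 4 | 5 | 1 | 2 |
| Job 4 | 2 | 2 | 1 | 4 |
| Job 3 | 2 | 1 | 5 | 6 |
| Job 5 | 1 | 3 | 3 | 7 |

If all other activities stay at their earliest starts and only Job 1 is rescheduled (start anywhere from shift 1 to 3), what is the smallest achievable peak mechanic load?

12

Job 1@1: s1:11  s2:11  s3:12  s4:5  s5:1  s6:1  s7:0 → peak 12
Job 1@2: s1:7  s2:11  s3:12  s4:9  s5:1  s6:1  s7:0 → peak 12
Job 1@3: s1:7  s2:7  s3:12  s4:9  s5:5  s6:1  s7:0 → peak 12
Best is Job 1@1, peak 12.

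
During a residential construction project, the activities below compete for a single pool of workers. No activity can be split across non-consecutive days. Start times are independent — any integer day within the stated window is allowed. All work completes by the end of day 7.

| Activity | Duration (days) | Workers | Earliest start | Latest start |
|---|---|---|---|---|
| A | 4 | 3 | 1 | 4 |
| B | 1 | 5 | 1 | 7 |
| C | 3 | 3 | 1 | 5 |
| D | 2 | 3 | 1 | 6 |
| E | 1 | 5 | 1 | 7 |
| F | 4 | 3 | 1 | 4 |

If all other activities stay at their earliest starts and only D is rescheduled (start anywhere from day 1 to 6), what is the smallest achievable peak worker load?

19

D@1: d1:22  d2:12  d3:9  d4:6  d5:0  d6:0  d7:0 → peak 22
D@2: d1:19  d2:12  d3:12  d4:6  d5:0  d6:0  d7:0 → peak 19
D@3: d1:19  d2:9  d3:12  d4:9  d5:0  d6:0  d7:0 → peak 19
D@4: d1:19  d2:9  d3:9  d4:9  d5:3  d6:0  d7:0 → peak 19
D@5: d1:19  d2:9  d3:9  d4:6  d5:3  d6:3  d7:0 → peak 19
D@6: d1:19  d2:9  d3:9  d4:6  d5:0  d6:3  d7:3 → peak 19
Best is D@2, peak 19.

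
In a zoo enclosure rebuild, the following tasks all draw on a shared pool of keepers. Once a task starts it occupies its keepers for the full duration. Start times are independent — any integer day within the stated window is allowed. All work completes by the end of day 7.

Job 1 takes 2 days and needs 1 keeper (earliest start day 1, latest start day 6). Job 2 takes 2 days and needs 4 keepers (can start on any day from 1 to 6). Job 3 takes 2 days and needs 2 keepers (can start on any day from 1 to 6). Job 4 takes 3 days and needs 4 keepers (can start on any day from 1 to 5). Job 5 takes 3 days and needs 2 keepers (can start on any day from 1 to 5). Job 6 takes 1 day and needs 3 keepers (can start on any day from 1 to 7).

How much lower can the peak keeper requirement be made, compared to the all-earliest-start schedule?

Early-start peak: d1:16  d2:13  d3:6  d4:0  d5:0  d6:0  d7:0 ⇒ 16.
Leveled (Job 1@1, Job 2@1, Job 3@3, Job 4@3, Job 5@5, Job 6@6): d1:5  d2:5  d3:6  d4:6  d5:6  d6:5  d7:2 ⇒ 6.
Reduction 16 − 6 = 10.

10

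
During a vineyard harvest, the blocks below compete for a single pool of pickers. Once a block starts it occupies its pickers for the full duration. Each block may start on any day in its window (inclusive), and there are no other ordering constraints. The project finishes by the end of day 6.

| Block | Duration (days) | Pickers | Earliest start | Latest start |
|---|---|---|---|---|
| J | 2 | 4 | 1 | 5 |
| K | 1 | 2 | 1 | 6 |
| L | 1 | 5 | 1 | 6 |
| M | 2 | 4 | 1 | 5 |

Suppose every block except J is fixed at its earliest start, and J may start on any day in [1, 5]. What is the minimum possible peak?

11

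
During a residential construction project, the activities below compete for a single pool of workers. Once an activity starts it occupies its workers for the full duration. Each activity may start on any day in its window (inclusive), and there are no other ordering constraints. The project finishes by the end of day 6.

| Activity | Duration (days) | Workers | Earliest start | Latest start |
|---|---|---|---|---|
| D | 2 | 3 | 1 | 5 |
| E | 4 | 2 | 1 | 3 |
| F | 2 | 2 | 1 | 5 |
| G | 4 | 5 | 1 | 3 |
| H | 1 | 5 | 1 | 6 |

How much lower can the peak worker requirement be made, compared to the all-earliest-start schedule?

8

Early-start peak: d1:17  d2:12  d3:7  d4:7  d5:0  d6:0 ⇒ 17.
Leveled (D@1, E@2, F@2, G@3, H@1): d1:8  d2:7  d3:9  d4:7  d5:7  d6:5 ⇒ 9.
Reduction 17 − 9 = 8.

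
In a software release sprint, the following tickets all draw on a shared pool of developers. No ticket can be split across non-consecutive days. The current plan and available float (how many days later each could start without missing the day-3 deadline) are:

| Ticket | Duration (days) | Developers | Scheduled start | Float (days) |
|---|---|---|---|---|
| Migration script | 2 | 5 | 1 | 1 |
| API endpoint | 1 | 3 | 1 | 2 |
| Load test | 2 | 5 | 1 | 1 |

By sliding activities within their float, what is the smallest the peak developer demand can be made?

Early-start (Migration script@1, API endpoint@1, Load test@1) gives peak 13: d1:13  d2:10  d3:0.
Shift Load test→2.
Schedule Migration script@1, API endpoint@1, Load test@2: d1:8  d2:10  d3:5 — peak 10.
No arrangement of the 12 feasible schedules does better.

10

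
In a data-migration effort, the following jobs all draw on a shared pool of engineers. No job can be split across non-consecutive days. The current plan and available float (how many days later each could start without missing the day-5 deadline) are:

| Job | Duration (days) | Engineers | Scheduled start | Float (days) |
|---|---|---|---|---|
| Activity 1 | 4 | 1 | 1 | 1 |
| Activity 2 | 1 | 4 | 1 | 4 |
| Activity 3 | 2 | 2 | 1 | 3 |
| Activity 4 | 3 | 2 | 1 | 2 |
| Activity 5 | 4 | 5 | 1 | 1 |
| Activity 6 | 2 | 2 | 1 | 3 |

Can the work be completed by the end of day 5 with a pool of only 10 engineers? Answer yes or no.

yes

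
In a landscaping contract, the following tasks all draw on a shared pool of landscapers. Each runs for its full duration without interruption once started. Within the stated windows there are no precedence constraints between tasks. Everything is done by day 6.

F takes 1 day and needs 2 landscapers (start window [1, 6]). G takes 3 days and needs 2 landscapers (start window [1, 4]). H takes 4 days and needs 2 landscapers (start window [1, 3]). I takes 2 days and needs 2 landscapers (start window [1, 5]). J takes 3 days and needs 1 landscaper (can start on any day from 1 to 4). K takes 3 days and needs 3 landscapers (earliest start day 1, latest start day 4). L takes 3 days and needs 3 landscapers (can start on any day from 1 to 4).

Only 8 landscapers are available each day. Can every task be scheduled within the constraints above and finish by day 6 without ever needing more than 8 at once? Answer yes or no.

Schedule F@1, G@1, H@1, I@2, J@1, K@4, L@4: d1:7  d2:7  d3:7  d4:8  d5:6  d6:6 — peak 8 ≤ 8.

yes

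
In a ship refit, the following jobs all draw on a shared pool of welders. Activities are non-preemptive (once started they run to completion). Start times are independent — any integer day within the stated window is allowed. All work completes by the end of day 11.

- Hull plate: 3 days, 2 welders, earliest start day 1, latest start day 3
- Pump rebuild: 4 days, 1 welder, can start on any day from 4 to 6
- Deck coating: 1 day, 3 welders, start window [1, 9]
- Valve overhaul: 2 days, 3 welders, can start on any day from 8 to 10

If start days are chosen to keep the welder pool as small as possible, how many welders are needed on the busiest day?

3

Early-start (Hull plate@1, Pump rebuild@4, Deck coating@1, Valve overhaul@8) gives peak 5: d1:5  d2:2  d3:2  d4:1  d5:1  d6:1  d7:1  d8:3  d9:3  d10:0  d11:0.
Shift Deck coating→8, Valve overhaul→9.
Schedule Hull plate@1, Pump rebuild@4, Deck coating@8, Valve overhaul@9: d1:2  d2:2  d3:2  d4:1  d5:1  d6:1  d7:1  d8:3  d9:3  d10:3  d11:0 — peak 3.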